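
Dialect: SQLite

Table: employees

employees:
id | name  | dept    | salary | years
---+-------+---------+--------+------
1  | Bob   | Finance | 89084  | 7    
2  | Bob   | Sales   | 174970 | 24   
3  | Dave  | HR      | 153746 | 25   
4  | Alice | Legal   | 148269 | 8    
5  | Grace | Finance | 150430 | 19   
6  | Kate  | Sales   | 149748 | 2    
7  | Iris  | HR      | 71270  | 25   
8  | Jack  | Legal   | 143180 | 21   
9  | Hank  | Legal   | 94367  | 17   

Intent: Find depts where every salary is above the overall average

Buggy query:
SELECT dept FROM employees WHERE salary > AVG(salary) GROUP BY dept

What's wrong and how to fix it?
Bug: AVG() is an aggregate; it can't sit directly in WHERE

Fix: Use a subquery for AVG and a HAVING MIN(...) filter so the condition holds for every row in the group

Corrected query:
SELECT dept FROM employees GROUP BY dept HAVING MIN(salary) > (SELECT AVG(salary) FROM employees)

Result:
dept 
-----
Sales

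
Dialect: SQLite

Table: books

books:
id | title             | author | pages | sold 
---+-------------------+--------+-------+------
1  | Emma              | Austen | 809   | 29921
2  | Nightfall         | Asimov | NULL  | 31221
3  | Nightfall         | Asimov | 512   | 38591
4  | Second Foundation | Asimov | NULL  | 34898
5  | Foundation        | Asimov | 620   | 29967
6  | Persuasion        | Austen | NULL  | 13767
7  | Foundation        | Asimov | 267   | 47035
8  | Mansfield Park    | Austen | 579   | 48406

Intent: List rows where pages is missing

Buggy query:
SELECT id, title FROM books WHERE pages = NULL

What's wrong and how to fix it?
Bug: Comparing to NULL with '=' never matches; NULL = NULL is unknown, not true

Fix: Replace '= NULL' with 'IS NULL'

Corrected query:
SELECT id, title FROM books WHERE pages IS NULL

Result:
id | title            
---+------------------
2  | Nightfall        
4  | Second Foundation
6  | Persuasion       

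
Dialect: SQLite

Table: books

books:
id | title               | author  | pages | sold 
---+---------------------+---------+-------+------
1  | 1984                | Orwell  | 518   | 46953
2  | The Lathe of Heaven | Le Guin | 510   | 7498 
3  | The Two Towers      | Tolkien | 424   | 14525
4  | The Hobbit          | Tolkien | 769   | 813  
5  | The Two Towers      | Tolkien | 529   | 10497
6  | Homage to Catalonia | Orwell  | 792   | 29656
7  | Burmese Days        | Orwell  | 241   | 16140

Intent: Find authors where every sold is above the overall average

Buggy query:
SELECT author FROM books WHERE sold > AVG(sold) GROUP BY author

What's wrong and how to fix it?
Bug: AVG() is an aggregate; it can't sit directly in WHERE

Fix: Use a subquery for AVG and a HAVING MIN(...) filter so the condition holds for every row in the group

Corrected query:
SELECT author FROM books GROUP BY author HAVING MIN(sold) > (SELECT AVG(sold) FROM books)

Result:
(no rows)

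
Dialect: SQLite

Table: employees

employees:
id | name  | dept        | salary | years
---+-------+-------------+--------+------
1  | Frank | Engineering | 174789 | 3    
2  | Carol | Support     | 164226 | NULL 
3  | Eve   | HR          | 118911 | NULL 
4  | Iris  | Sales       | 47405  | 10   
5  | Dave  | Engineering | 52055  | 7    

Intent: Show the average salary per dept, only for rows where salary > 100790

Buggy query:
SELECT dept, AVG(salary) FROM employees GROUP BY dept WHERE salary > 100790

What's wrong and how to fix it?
Bug: WHERE cannot follow GROUP BY

Fix: Place WHERE between FROM and GROUP BY

Corrected query:
SELECT dept, AVG(salary) FROM employees WHERE salary > 100790 GROUP BY dept

Result:
dept        | AVG(salary)
------------+------------
Engineering | 174789     
HR          | 118911     
Support     | 164226     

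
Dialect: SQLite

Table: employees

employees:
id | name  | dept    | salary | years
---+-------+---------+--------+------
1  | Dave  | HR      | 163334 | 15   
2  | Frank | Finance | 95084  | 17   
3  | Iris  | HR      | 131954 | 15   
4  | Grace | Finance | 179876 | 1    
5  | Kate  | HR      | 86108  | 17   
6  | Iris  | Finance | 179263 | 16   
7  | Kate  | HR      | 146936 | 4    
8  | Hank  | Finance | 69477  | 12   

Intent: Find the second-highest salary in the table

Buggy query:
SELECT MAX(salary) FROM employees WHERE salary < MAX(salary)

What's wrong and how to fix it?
Bug: MAX(salary) on the right of the comparison is an aggregate-in-WHERE error

Fix: Compute the overall MAX in a subquery, then take MAX of rows below it

Corrected query:
SELECT MAX(salary) FROM employees WHERE salary < (SELECT MAX(salary) FROM employees)

Result:
MAX(salary)
-----------
179263     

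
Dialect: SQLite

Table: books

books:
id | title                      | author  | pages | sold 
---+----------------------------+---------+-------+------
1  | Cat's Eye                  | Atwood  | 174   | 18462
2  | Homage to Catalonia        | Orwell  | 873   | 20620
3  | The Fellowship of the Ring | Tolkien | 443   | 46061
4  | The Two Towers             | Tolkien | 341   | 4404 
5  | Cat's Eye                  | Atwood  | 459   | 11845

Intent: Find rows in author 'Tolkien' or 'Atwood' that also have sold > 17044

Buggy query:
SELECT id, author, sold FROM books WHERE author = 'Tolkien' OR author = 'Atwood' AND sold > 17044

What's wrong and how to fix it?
Bug: Without parentheses, AND is evaluated before OR, so the sold filter only applies to the 'Atwood' branch

Fix: Add parentheses around the OR so the AND applies to both alternatives

Corrected query:
SELECT id, author, sold FROM books WHERE (author = 'Tolkien' OR author = 'Atwood') AND sold > 17044

Result:
id | author  | sold 
---+---------+------
1  | Atwood  | 18462
3  | Tolkien | 46061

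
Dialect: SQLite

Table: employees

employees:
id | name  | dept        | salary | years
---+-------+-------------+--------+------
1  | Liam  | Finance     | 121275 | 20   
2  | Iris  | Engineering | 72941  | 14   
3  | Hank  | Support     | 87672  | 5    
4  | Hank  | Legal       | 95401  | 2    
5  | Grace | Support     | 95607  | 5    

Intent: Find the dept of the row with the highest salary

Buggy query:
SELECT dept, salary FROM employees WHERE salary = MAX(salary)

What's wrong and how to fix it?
Bug: MAX(salary) is an aggregate and cannot be used directly in WHERE

Fix: Use a subquery: WHERE salary = (SELECT MAX(salary) FROM employees)

Corrected query:
SELECT dept, salary FROM employees WHERE salary = (SELECT MAX(salary) FROM employees)

Result:
dept    | salary
--------+-------
Finance | 121275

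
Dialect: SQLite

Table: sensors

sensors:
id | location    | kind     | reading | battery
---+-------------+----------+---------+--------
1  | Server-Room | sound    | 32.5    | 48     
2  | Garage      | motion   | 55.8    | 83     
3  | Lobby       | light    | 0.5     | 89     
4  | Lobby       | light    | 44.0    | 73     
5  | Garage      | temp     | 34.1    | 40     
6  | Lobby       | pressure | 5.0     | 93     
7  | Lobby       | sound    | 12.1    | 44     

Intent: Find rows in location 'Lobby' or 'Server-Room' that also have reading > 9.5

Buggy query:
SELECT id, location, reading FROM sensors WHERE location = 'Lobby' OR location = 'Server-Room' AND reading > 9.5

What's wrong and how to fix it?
Bug: Without parentheses, AND is evaluated before OR, so the reading filter only applies to the 'Server-Room' branch

Fix: Add parentheses around the OR so the AND applies to both alternatives

Corrected query:
SELECT id, location, reading FROM sensors WHERE (location = 'Lobby' OR location = 'Server-Room') AND reading > 9.5

Result:
id | location    | reading
---+-------------+--------
1  | Server-Room | 32.5   
4  | Lobby       | 44     
7  | Lobby       | 12.1   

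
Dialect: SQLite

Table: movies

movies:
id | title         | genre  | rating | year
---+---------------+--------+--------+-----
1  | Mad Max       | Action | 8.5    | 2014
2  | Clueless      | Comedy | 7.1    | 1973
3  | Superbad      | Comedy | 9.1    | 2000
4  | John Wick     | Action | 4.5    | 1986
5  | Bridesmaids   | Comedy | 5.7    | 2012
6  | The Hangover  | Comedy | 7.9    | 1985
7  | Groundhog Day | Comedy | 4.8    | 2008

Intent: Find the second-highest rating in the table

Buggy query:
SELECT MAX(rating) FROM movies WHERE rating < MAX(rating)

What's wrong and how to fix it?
Bug: The inner MAX is an aggregate inside WHERE, which is not allowed

Fix: Put the inner MAX in a scalar subquery

Corrected query:
SELECT MAX(rating) FROM movies WHERE rating < (SELECT MAX(rating) FROM movies)

Result:
MAX(rating)
-----------
8.5        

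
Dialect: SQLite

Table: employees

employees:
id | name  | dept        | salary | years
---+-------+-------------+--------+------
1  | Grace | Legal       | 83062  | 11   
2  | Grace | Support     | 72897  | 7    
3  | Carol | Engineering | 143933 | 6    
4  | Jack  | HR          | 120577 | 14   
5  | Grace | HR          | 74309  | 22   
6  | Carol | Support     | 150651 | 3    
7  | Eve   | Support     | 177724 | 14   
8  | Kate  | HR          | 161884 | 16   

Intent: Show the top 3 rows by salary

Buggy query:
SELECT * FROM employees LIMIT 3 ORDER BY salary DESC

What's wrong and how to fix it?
Bug: ORDER BY cannot follow LIMIT; LIMIT is the final clause

Fix: Swap the clauses: ORDER BY first, then LIMIT

Corrected query:
SELECT * FROM employees ORDER BY salary DESC LIMIT 3

Result:
id | name  | dept    | salary | years
---+-------+---------+--------+------
7  | Eve   | Support | 177724 | 14   
8  | Kate  | HR      | 161884 | 16   
6  | Carol | Support | 150651 | 3    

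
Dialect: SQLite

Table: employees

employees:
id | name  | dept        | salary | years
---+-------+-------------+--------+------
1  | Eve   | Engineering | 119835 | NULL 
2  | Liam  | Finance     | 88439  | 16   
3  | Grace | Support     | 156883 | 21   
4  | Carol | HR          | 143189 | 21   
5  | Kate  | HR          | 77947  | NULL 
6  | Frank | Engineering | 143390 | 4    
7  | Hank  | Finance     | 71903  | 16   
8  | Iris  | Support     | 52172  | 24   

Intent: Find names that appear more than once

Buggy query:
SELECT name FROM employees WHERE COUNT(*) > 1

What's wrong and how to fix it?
Bug: COUNT(*) is an aggregate and cannot be used in WHERE

Fix: Group first, then use HAVING for the count condition

Corrected query:
SELECT name FROM employees GROUP BY name HAVING COUNT(*) > 1

Result:
(no rows)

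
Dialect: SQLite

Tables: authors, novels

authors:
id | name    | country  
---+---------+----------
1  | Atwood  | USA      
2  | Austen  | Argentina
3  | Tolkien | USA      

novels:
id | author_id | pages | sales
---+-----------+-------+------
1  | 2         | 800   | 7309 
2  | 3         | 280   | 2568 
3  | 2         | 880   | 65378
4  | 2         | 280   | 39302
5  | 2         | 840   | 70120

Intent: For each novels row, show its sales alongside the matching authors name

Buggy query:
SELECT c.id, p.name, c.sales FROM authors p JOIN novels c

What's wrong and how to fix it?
Bug: Missing join condition: each novels row is matched to all authors rows instead of just its own

Fix: Add ON c.author_id = p.id to the JOIN

Corrected query:
SELECT c.id, p.name, c.sales FROM authors p JOIN novels c ON c.author_id = p.id

Result:
id | name    | sales
---+---------+------
1  | Austen  | 7309 
2  | Tolkien | 2568 
3  | Austen  | 65378
4  | Austen  | 39302
5  | Austen  | 70120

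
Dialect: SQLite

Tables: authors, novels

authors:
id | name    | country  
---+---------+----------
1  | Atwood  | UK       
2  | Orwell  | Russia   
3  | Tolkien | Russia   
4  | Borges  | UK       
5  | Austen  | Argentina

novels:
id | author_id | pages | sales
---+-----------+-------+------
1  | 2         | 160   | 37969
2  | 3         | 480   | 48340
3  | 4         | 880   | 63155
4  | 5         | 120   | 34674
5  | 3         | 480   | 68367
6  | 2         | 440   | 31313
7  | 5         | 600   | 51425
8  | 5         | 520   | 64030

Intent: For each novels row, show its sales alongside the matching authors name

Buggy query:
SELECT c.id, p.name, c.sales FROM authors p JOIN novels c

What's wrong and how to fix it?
Bug: Missing join condition: each novels row is matched to all authors rows instead of just its own

Fix: Add ON c.author_id = p.id to the JOIN

Corrected query:
SELECT c.id, p.name, c.sales FROM authors p JOIN novels c ON c.author_id = p.id

Result:
id | name    | sales
---+---------+------
1  | Orwell  | 37969
2  | Tolkien | 48340
3  | Borges  | 63155
4  | Austen  | 34674
5  | Tolkien | 68367
6  | Orwell  | 31313
7  | Austen  | 51425
8  | Austen  | 64030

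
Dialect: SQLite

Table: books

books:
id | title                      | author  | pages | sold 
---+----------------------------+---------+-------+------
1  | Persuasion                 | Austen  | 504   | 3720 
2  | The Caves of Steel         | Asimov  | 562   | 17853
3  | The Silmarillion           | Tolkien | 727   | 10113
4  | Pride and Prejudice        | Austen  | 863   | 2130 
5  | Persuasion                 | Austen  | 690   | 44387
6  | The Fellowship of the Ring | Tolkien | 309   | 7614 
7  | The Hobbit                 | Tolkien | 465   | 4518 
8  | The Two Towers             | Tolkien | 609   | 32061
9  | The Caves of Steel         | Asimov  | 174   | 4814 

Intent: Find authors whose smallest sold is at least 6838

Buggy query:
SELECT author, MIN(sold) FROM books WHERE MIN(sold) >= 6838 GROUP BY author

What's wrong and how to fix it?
Bug: MIN() in WHERE is a misuse of aggregate

Fix: Use HAVING for the per-group MIN condition

Corrected query:
SELECT author, MIN(sold) FROM books GROUP BY author HAVING MIN(sold) >= 6838

Result:
(no rows)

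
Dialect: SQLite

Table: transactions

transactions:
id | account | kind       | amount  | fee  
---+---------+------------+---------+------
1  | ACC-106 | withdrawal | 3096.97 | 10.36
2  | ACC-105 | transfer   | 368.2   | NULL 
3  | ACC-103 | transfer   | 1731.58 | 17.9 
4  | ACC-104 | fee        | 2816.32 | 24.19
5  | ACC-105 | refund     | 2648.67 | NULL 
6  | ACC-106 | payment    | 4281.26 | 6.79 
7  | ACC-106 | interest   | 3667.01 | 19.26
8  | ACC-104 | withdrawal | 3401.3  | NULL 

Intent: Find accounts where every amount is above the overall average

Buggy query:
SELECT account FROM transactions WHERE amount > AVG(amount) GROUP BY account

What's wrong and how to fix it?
Bug: WHERE evaluates per row before aggregation, so AVG() is unavailable

Fix: Compute the overall average in a scalar subquery and compare each group's MIN against it in HAVING

Corrected query:
SELECT account FROM transactions GROUP BY account HAVING MIN(amount) > (SELECT AVG(amount) FROM transactions)

Result:
account
-------
ACC-104
ACC-106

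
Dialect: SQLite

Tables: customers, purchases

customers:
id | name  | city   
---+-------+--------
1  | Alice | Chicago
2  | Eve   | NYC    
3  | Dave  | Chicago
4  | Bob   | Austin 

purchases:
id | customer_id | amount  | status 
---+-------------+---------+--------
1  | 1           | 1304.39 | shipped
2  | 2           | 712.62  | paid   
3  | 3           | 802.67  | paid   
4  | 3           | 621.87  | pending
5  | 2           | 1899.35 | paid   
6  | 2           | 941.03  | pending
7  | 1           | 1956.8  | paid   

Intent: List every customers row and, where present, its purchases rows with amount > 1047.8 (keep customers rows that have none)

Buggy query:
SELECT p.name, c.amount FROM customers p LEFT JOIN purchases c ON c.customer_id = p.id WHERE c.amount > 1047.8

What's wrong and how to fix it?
Bug: Filtering c.amount in WHERE discards the NULL rows produced by LEFT JOIN, turning it into an inner join

Fix: Put 'c.amount > 1047.8' in the JOIN's ON clause instead of WHERE

Corrected query:
SELECT p.name, c.amount FROM customers p LEFT JOIN purchases c ON c.customer_id = p.id AND c.amount > 1047.8

Result:
name  | amount 
------+--------
Alice | 1304.39
Alice | 1956.8 
Eve   | 1899.35
Dave  | NULL   
Bob   | NULL   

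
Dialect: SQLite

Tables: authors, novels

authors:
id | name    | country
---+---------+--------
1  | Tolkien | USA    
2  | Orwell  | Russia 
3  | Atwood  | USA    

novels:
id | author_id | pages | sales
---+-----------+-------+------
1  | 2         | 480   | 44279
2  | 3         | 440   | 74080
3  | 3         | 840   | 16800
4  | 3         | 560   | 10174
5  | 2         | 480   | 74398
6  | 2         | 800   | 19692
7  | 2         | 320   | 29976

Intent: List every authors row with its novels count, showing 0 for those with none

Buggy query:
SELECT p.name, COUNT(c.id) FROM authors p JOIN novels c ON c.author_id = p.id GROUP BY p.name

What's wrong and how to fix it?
Bug: INNER JOIN drops authors rows that have no matching novels rows

Fix: Switch to LEFT JOIN to retain unmatched parent rows

Corrected query:
SELECT p.name, COUNT(c.id) FROM authors p LEFT JOIN novels c ON c.author_id = p.id GROUP BY p.name

Result:
name    | COUNT(c.id)
--------+------------
Atwood  | 3          
Orwell  | 4          
Tolkien | 0          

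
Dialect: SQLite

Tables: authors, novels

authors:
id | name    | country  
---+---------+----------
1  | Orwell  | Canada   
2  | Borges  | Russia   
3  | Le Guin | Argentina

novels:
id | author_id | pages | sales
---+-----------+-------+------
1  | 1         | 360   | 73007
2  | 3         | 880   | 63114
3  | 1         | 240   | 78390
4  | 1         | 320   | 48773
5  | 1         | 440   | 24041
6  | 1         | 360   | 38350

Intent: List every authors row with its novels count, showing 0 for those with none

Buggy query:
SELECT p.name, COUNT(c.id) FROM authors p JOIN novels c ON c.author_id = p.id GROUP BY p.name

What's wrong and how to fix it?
Bug: INNER JOIN drops authors rows that have no matching novels rows

Fix: Use LEFT JOIN so parents without children still appear (COUNT(c.id) gives 0)

Corrected query:
SELECT p.name, COUNT(c.id) FROM authors p LEFT JOIN novels c ON c.author_id = p.id GROUP BY p.name

Result:
name    | COUNT(c.id)
--------+------------
Borges  | 0          
Le Guin | 1          
Orwell  | 5          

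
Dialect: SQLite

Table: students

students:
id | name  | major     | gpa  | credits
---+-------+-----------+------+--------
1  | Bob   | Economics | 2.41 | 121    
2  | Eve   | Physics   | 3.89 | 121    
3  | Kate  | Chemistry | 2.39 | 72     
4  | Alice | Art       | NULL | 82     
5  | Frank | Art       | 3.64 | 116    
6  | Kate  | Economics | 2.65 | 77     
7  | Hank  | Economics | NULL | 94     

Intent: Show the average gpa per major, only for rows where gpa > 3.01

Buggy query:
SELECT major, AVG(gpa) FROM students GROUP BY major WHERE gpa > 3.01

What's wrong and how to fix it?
Bug: Row-level WHERE must come before GROUP BY in the clause order

Fix: Move the WHERE clause before GROUP BY

Corrected query:
SELECT major, AVG(gpa) FROM students WHERE gpa > 3.01 GROUP BY major

Result:
major   | AVG(gpa)
--------+---------
Art     | 3.64    
Physics | 3.89    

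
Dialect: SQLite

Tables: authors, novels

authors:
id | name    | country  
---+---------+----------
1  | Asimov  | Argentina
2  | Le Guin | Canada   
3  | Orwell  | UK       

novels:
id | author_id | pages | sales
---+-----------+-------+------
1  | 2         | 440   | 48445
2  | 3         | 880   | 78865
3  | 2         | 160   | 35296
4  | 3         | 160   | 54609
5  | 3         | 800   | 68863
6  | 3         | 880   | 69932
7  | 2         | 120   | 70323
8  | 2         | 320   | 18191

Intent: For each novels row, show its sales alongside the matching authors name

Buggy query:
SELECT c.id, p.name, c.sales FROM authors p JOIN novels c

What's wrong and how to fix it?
Bug: Missing join condition: each novels row is matched to all authors rows instead of just its own

Fix: Add ON c.author_id = p.id to the JOIN

Corrected query:
SELECT c.id, p.name, c.sales FROM authors p JOIN novels c ON c.author_id = p.id

Result:
id | name    | sales
---+---------+------
1  | Le Guin | 48445
2  | Orwell  | 78865
3  | Le Guin | 35296
4  | Orwell  | 54609
5  | Orwell  | 68863
6  | Orwell  | 69932
7  | Le Guin | 70323
8  | Le Guin | 18191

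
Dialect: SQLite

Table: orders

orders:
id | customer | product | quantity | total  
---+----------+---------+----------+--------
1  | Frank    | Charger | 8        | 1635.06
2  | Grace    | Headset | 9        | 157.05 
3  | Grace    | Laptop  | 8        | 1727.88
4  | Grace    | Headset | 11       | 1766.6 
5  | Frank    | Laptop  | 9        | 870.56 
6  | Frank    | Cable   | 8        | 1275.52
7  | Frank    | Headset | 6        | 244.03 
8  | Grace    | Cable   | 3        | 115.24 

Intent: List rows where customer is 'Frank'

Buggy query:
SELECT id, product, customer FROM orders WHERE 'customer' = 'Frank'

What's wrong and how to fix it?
Bug: 'customer' in single quotes is a string literal, not the column; the comparison is literal-vs-literal and never true

Fix: Remove the quotes around the column name (or use double quotes for an identifier)

Corrected query:
SELECT id, product, customer FROM orders WHERE customer = 'Frank'

Result:
id | product | customer
---+---------+---------
1  | Charger | Frank   
5  | Laptop  | Frank   
6  | Cable   | Frank   
7  | Headset | Frank   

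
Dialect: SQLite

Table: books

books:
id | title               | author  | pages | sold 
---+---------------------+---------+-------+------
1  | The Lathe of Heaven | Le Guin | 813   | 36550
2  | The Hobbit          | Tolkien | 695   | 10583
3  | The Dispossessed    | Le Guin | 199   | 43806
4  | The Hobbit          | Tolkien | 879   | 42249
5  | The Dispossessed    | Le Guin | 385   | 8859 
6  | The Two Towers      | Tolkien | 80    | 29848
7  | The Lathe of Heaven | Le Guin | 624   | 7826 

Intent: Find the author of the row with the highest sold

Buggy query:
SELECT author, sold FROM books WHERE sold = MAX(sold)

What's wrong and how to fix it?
Bug: MAX(sold) is an aggregate and cannot be used directly in WHERE

Fix: Wrap MAX in a scalar subquery so WHERE compares against a single value

Corrected query:
SELECT author, sold FROM books WHERE sold = (SELECT MAX(sold) FROM books)

Result:
author  | sold 
--------+------
Le Guin | 43806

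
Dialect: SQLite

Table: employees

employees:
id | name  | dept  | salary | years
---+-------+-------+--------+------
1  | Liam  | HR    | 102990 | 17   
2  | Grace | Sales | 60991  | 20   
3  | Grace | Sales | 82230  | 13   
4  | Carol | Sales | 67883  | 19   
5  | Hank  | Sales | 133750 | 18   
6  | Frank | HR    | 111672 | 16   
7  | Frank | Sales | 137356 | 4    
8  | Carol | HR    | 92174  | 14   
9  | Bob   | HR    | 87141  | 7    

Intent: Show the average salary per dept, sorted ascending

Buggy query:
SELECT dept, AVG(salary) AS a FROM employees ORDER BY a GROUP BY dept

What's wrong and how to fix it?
Bug: GROUP BY must precede ORDER BY

Fix: Move ORDER BY to the end, after GROUP BY

Corrected query:
SELECT dept, AVG(salary) AS a FROM employees GROUP BY dept ORDER BY a

Result:
dept  | a       
------+---------
Sales | 96442   
HR    | 98494.25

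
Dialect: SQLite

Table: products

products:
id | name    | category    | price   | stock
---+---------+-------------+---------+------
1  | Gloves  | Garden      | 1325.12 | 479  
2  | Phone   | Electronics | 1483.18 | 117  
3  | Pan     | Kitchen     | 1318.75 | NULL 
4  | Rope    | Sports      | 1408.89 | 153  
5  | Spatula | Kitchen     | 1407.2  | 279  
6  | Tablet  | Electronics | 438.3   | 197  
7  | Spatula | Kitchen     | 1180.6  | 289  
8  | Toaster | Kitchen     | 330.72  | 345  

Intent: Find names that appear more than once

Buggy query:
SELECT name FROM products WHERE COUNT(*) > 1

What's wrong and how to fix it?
Bug: WHERE can't reference COUNT(*); aggregates are computed after WHERE

Fix: GROUP BY name, then filter groups with HAVING COUNT(*) > 1

Corrected query:
SELECT name FROM products GROUP BY name HAVING COUNT(*) > 1

Result:
name   
-------
Spatula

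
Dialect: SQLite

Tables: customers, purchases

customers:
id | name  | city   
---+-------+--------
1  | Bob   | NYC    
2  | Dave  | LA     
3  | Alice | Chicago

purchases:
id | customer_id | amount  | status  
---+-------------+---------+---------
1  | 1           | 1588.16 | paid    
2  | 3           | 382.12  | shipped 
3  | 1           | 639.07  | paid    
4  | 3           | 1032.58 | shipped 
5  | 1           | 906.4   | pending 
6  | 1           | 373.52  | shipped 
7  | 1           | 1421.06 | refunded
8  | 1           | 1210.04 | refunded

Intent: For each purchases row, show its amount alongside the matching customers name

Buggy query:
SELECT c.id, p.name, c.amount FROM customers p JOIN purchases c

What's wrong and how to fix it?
Bug: Missing join condition: each purchases row is matched to all customers rows instead of just its own

Fix: Add ON c.customer_id = p.id to the JOIN

Corrected query:
SELECT c.id, p.name, c.amount FROM customers p JOIN purchases c ON c.customer_id = p.id

Result:
id | name  | amount 
---+-------+--------
1  | Bob   | 1588.16
2  | Alice | 382.12 
3  | Bob   | 639.07 
4  | Alice | 1032.58
5  | Bob   | 906.4  
6  | Bob   | 373.52 
7  | Bob   | 1421.06
8  | Bob   | 1210.04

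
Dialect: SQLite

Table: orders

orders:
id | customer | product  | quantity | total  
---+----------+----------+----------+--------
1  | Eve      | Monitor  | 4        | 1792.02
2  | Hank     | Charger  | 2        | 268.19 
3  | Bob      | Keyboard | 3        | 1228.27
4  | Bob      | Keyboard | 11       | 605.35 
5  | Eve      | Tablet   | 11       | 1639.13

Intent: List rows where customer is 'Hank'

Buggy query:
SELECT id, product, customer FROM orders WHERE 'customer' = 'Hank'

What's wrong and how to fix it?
Bug: Single quotes denote string literals in SQL; the column name is being compared as a constant string

Fix: Remove the quotes around the column name (or use double quotes for an identifier)

Corrected query:
SELECT id, product, customer FROM orders WHERE customer = 'Hank'

Result:
id | product | customer
---+---------+---------
2  | Charger | Hank    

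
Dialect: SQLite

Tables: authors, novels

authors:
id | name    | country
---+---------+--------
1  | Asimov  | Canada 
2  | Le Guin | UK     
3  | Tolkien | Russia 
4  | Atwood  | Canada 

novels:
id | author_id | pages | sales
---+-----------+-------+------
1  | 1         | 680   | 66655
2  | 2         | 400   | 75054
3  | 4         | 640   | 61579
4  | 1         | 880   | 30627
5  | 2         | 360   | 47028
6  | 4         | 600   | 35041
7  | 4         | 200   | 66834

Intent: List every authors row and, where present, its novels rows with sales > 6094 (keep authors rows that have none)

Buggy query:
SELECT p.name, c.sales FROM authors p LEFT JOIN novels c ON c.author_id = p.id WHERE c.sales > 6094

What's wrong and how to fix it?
Bug: A WHERE condition on the right-hand table after LEFT JOIN drops unmatched parents

Fix: Move the right-table condition into the ON clause so unmatched parents are kept

Corrected query:
SELECT p.name, c.sales FROM authors p LEFT JOIN novels c ON c.author_id = p.id AND c.sales > 6094

Result:
name    | sales
--------+------
Asimov  | 30627
Asimov  | 66655
Le Guin | 47028
Le Guin | 75054
Tolkien | NULL 
Atwood  | 35041
Atwood  | 61579
Atwood  | 66834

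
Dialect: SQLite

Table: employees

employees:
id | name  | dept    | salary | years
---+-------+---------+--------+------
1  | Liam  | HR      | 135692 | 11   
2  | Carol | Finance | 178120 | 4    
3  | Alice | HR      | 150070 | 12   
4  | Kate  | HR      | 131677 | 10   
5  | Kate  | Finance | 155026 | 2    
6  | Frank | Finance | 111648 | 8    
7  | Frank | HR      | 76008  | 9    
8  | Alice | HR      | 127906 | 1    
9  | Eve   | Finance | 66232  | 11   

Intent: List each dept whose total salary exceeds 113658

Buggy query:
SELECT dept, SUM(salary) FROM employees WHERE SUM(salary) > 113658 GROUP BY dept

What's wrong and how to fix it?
Bug: SUM(salary) is an aggregate, but WHERE filters rows before aggregation

Fix: Move the aggregate condition to a HAVING clause

Corrected query:
SELECT dept, SUM(salary) FROM employees GROUP BY dept HAVING SUM(salary) > 113658

Result:
dept    | SUM(salary)
--------+------------
Finance | 511026     
HR      | 621353     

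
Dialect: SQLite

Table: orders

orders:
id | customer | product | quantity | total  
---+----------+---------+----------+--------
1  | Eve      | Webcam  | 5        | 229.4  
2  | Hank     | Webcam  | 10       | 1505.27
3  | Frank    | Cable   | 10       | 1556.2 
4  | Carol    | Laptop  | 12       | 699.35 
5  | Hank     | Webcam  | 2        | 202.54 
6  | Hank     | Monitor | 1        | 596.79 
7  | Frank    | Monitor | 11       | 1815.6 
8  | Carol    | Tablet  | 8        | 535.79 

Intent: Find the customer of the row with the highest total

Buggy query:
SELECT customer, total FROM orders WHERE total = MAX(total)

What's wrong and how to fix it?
Bug: MAX(total) is an aggregate and cannot be used directly in WHERE

Fix: Wrap MAX in a scalar subquery so WHERE compares against a single value

Corrected query:
SELECT customer, total FROM orders WHERE total = (SELECT MAX(total) FROM orders)

Result:
customer | total 
---------+-------
Frank    | 1815.6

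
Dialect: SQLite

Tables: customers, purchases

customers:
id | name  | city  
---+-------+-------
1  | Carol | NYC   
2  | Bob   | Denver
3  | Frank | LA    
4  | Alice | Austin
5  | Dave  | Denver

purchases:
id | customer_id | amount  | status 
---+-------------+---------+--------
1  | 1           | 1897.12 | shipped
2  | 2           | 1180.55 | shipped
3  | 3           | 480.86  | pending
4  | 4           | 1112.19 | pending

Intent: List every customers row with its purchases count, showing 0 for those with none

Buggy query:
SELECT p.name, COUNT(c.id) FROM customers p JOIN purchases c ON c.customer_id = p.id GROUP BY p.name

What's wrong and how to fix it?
Bug: An inner join excludes parents with zero children

Fix: Use LEFT JOIN so parents without children still appear (COUNT(c.id) gives 0)

Corrected query:
SELECT p.name, COUNT(c.id) FROM customers p LEFT JOIN purchases c ON c.customer_id = p.id GROUP BY p.name

Result:
name  | COUNT(c.id)
------+------------
Alice | 1          
Bob   | 1          
Carol | 1          
Dave  | 0          
Frank | 1          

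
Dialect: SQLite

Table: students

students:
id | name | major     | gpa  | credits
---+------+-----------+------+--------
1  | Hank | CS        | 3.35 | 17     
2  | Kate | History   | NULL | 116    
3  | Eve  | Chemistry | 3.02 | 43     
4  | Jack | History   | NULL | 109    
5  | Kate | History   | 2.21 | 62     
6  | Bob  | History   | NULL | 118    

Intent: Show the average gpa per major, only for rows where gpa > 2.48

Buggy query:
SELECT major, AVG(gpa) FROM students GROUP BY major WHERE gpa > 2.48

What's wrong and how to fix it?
Bug: WHERE cannot follow GROUP BY

Fix: Move the WHERE clause before GROUP BY

Corrected query:
SELECT major, AVG(gpa) FROM students WHERE gpa > 2.48 GROUP BY major

Result:
major     | AVG(gpa)
----------+---------
CS        | 3.35    
Chemistry | 3.02    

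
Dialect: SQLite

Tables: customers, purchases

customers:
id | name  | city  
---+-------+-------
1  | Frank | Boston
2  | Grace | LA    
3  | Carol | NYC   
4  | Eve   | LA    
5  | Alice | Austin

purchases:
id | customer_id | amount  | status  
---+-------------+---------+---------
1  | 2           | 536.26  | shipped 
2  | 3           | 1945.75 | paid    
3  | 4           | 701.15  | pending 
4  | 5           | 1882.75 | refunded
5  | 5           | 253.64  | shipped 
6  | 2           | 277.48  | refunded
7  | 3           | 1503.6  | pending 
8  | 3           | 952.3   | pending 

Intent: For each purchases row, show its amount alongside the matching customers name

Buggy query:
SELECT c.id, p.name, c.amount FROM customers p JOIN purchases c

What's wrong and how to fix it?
Bug: JOIN with no ON clause produces a cartesian product; every purchases row pairs with every customers row

Fix: Specify the join condition linking the foreign key to the parent id

Corrected query:
SELECT c.id, p.name, c.amount FROM customers p JOIN purchases c ON c.customer_id = p.id

Result:
id | name  | amount 
---+-------+--------
1  | Grace | 536.26 
2  | Carol | 1945.75
3  | Eve   | 701.15 
4  | Alice | 1882.75
5  | Alice | 253.64 
6  | Grace | 277.48 
7  | Carol | 1503.6 
8  | Carol | 952.3  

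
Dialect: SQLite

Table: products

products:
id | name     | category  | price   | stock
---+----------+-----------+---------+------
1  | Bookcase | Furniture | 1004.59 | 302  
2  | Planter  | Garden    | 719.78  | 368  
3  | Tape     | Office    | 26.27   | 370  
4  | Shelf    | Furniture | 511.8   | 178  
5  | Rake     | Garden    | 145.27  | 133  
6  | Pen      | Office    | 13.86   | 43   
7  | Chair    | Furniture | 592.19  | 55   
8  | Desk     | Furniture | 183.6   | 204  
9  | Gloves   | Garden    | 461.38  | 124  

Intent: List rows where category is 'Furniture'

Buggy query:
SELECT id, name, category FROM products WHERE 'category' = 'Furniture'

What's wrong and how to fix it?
Bug: 'category' in single quotes is a string literal, not the column; the comparison is literal-vs-literal and never true

Fix: Reference the column as category without single quotes

Corrected query:
SELECT id, name, category FROM products WHERE category = 'Furniture'

Result:
id | name     | category 
---+----------+----------
1  | Bookcase | Furniture
4  | Shelf    | Furniture
7  | Chair    | Furniture
8  | Desk     | Furniture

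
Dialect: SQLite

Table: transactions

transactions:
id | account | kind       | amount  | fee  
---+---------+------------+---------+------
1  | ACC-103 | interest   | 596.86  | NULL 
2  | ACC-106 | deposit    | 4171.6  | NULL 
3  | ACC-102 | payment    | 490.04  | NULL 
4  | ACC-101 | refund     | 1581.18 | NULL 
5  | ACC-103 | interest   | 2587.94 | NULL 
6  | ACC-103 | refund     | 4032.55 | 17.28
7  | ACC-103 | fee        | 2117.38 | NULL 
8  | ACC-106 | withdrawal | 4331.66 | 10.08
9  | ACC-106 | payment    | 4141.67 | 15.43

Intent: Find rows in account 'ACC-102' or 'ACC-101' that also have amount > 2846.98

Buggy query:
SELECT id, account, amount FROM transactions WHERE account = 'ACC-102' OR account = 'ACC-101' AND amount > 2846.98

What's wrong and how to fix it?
Bug: AND binds tighter than OR, so this parses as account = 'ACC-102' OR (account = 'ACC-101' AND amount > 2846.98)

Fix: Add parentheses around the OR so the AND applies to both alternatives

Corrected query:
SELECT id, account, amount FROM transactions WHERE (account = 'ACC-102' OR account = 'ACC-101') AND amount > 2846.98

Result:
(no rows)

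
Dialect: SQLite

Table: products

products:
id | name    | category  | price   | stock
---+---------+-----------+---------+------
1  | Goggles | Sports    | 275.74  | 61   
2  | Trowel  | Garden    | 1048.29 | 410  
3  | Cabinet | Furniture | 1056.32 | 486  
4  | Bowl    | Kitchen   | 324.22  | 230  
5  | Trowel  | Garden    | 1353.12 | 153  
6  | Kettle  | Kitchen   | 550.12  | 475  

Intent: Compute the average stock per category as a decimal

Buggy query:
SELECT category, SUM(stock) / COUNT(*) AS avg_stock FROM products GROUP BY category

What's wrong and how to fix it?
Bug: Both operands are integers, so '/' performs integer division and truncates

Fix: Multiply by 1.0 (or CAST to REAL) to force floating-point division

Corrected query:
SELECT category, SUM(stock) * 1.0 / COUNT(*) AS avg_stock FROM products GROUP BY category

Result:
category  | avg_stock
----------+----------
Furniture | 486      
Garden    | 281.5    
Kitchen   | 352.5    
Sports    | 61       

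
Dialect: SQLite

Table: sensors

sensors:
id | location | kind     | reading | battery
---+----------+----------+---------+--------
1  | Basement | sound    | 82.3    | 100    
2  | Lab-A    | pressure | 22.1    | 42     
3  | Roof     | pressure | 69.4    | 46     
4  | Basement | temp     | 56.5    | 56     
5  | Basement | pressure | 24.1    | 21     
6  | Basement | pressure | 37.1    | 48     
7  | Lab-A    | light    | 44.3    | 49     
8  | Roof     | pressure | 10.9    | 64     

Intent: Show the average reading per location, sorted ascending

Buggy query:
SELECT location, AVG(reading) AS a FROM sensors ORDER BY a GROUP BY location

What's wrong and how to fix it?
Bug: ORDER BY appears before GROUP BY; SQL clause order requires GROUP BY first

Fix: Move ORDER BY to the end, after GROUP BY

Corrected query:
SELECT location, AVG(reading) AS a FROM sensors GROUP BY location ORDER BY a

Result:
location | a    
---------+------
Lab-A    | 33.2 
Roof     | 40.15
Basement | 50   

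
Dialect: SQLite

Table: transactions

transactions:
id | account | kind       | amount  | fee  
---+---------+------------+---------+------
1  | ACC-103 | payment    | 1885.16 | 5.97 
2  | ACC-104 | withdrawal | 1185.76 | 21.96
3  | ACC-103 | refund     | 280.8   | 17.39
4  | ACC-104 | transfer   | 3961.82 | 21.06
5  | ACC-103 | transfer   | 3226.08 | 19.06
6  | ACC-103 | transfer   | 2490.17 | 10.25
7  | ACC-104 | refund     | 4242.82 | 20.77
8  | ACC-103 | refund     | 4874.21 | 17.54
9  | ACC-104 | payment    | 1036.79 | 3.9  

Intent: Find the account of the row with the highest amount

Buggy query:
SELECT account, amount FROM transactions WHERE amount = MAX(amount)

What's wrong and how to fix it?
Bug: MAX(amount) is an aggregate and cannot be used directly in WHERE

Fix: Wrap MAX in a scalar subquery so WHERE compares against a single value

Corrected query:
SELECT account, amount FROM transactions WHERE amount = (SELECT MAX(amount) FROM transactions)

Result:
account | amount 
--------+--------
ACC-103 | 4874.21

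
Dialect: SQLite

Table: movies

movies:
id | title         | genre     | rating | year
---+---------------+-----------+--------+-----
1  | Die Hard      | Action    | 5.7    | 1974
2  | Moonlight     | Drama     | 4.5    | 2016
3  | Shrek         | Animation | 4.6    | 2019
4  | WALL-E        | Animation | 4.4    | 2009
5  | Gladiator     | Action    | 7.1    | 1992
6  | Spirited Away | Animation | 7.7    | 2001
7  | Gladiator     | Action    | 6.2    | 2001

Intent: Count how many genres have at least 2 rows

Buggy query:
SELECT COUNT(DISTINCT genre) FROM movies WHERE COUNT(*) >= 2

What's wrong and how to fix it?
Bug: WHERE filters individual rows, not groups, so a group-level COUNT is invalid there

Fix: Group first with HAVING COUNT(*) >= 2, then COUNT the resulting groups

Corrected query:
SELECT COUNT(*) FROM (SELECT genre FROM movies GROUP BY genre HAVING COUNT(*) >= 2)

Result:
COUNT(*)
--------
2       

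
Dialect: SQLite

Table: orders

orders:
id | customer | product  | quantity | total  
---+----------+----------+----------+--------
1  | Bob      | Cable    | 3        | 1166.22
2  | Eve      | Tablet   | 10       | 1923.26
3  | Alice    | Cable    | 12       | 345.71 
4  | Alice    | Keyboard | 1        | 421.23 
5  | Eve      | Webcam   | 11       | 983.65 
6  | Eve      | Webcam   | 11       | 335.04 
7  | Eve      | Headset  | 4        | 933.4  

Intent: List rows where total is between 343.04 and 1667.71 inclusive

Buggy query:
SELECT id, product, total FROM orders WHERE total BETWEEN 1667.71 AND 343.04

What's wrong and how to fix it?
Bug: BETWEEN expects the lower bound first; with 1667.71 AND 343.04 the range is empty

Fix: Swap the bounds so the smaller value comes first

Corrected query:
SELECT id, product, total FROM orders WHERE total BETWEEN 343.04 AND 1667.71

Result:
id | product  | total  
---+----------+--------
1  | Cable    | 1166.22
3  | Cable    | 345.71 
4  | Keyboard | 421.23 
5  | Webcam   | 983.65 
7  | Headset  | 933.4  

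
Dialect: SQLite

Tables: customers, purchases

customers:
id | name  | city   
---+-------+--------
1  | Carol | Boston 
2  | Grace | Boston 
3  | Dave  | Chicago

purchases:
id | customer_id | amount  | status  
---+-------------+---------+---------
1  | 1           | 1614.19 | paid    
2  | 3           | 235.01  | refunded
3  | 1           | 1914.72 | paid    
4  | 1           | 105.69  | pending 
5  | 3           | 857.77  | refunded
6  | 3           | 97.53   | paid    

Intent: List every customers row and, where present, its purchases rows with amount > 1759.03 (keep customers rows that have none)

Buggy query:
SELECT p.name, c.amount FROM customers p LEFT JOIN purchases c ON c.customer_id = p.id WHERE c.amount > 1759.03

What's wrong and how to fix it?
Bug: A WHERE condition on the right-hand table after LEFT JOIN drops unmatched parents

Fix: Move the right-table condition into the ON clause so unmatched parents are kept

Corrected query:
SELECT p.name, c.amount FROM customers p LEFT JOIN purchases c ON c.customer_id = p.id AND c.amount > 1759.03

Result:
name  | amount 
------+--------
Carol | 1914.72
Grace | NULL   
Dave  | NULL   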